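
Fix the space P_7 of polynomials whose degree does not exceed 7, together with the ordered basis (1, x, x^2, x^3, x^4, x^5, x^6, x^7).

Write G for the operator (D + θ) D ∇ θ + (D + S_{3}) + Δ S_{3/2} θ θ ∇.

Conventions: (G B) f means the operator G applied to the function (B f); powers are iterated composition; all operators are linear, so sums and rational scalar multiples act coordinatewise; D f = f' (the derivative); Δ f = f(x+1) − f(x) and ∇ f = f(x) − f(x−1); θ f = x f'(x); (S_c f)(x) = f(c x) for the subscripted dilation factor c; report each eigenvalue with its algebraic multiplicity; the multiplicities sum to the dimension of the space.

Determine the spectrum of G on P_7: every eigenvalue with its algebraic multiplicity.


image of 1: 1
image of x: 3x + 1
image of x^2: 9x^2 + 2x + 3
image of x^3: 27x^3 + 3x^2 + 72x + 81/2
image of x^4: 81x^4 + 4x^3 + (921/2)x^2 + (609/2)x + 51/2
image of x^5: 243x^5 + 5x^4 + 1920x^3 + (6075/4)x^2 + (2755/4)x + 1135/4
image of x^6: 729x^6 + 6x^5 + (102645/16)x^4 + (49365/8)x^3 + (44505/8)x^2 + (46845/16)x + 3609/16
image of x^7: 2187x^7 + 7x^6 + (149541/8)x^5 + (692895/32)x^4 + (462105/16)x^3 + 18480x^2 + (148533/32)x + 36099/32
the matrix is upper triangular; its diagonal is (1, 3, 9, 27, 81, 243, 729, 2187)
for a triangular matrix the eigenvalues are the diagonal entries, with algebraic multiplicity their repetition count

λ = 1 (multiplicity 1), λ = 3 (multiplicity 1), λ = 9 (multiplicity 1), λ = 27 (multiplicity 1), λ = 81 (multiplicity 1), λ = 243 (multiplicity 1), λ = 729 (multiplicity 1), λ = 2187 (multiplicity 1)


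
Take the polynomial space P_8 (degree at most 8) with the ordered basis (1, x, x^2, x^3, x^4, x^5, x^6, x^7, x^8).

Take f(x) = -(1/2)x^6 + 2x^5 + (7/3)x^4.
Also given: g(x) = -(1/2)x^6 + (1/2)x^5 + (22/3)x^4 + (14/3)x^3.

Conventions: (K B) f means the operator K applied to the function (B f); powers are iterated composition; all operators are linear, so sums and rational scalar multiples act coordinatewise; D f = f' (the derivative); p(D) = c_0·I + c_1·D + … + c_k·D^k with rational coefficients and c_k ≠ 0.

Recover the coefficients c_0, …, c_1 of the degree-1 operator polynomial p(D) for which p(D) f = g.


D^0 f = -(1/2)x^6 + 2x^5 + (7/3)x^4
D^1 f = -3x^5 + 10x^4 + (28/3)x^3
matching coefficients of g against c_0 f + c_1 Df + … from the top degree down determines the c_i
solution: c_0 = 1, c_1 = 1/2

p(D) = I + (1/2)·D, i.e. c_0 = 1, c_1 = 1/2


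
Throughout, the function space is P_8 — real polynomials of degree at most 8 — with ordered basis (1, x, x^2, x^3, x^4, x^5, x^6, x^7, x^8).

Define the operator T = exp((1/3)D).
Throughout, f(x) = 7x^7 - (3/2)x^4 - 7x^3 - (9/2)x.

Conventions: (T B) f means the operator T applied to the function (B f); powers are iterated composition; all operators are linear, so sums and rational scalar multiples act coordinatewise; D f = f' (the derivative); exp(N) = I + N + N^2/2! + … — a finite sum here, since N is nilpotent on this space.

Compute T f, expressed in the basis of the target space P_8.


g(x) = 7x^7 + (49/3)x^6 + (49/3)x^5 + (409/54)x^4 - (484/81)x^3 - (599/81)x^2 - (10189/1458)x - 3881/2187

order-1 term: (49/3)x^6 - 2x^3 - 7x^2 - 3/2
order-2 term: (49/3)x^5 - x^2 - (7/3)x
order-3 term: (245/27)x^4 - (2/9)x - 7/27
order-4 term: (245/81)x^3 - 1/54
order-5 term: (49/81)x^2
order-6 term: (49/729)x
order-7 term: 7/2187
the series for exp((1/3)D) f terminates at order 7
exp((1/3)D) f = 7x^7 + (49/3)x^6 + (49/3)x^5 + (409/54)x^4 - (484/81)x^3 - (599/81)x^2 - (10189/1458)x - 3881/2187


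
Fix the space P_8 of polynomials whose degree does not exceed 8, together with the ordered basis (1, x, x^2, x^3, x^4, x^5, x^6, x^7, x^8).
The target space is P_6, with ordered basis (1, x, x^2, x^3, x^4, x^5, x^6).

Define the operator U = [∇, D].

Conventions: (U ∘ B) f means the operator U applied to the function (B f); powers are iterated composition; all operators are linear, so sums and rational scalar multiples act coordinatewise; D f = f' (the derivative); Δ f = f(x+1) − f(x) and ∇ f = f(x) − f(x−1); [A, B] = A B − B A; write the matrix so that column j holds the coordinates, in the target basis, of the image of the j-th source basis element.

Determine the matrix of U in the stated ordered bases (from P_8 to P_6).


image of 1: 0
image of x: 0
image of x^2: 0
image of x^3: 0
image of x^4: 0
image of x^5: 0
image of x^6: 0
image of x^7: 0
image of x^8: 0
each image's coordinates form column j of the matrix

the matrix is [[0, 0, 0, 0, 0, 0, 0, 0, 0]; [0, 0, 0, 0, 0, 0, 0, 0, 0]; [0, 0, 0, 0, 0, 0, 0, 0, 0]; [0, 0, 0, 0, 0, 0, 0, 0, 0]; [0, 0, 0, 0, 0, 0, 0, 0, 0]; [0, 0, 0, 0, 0, 0, 0, 0, 0]; [0, 0, 0, 0, 0, 0, 0, 0, 0]] (rows listed top to bottom)


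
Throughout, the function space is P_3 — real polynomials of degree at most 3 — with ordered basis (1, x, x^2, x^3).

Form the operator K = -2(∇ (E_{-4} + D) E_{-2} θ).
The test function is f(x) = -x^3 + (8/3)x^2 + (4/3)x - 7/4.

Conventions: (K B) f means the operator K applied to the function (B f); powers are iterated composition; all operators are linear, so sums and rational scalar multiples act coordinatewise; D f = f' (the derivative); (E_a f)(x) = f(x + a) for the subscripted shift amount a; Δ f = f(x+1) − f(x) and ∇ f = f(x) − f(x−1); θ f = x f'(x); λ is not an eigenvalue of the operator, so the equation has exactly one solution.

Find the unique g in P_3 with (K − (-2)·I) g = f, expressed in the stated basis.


write g with unknown coordinates in the stated basis and equate coefficients in (K − (-2)·I) g = f
solving from the highest basis element down gives g = -(1/2)x^3 - (19/6)x^2 + (75/2)x - 1481/24
check: K g = 9x^2 - (221/3)x + 365/3
so K g − (-2)·g = -x^3 + (8/3)x^2 + (4/3)x - 7/4 = f ✓

the image equals g(x) = -(1/2)x^3 - (19/6)x^2 + (75/2)x - 1481/24


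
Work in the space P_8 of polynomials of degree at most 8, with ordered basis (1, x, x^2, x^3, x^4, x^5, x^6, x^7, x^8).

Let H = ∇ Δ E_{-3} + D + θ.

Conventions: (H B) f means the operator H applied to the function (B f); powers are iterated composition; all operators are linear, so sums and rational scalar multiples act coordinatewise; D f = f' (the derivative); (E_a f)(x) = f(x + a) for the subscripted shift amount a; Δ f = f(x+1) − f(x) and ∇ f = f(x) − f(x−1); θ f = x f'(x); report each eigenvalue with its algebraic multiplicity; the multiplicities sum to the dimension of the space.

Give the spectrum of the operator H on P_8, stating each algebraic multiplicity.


λ = 0 (multiplicity 1), λ = 1 (multiplicity 1), λ = 2 (multiplicity 1), λ = 3 (multiplicity 1), λ = 4 (multiplicity 1), λ = 5 (multiplicity 1), λ = 6 (multiplicity 1), λ = 7 (multiplicity 1), λ = 8 (multiplicity 1)

image of 1: 0
image of x: x + 1
image of x^2: 2x^2 + 2x + 2
image of x^3: 3x^3 + 3x^2 + 6x - 18
image of x^4: 4x^4 + 4x^3 + 12x^2 - 72x + 110
image of x^5: 5x^5 + 5x^4 + 20x^3 - 180x^2 + 550x - 570
image of x^6: 6x^6 + 6x^5 + 30x^4 - 360x^3 + 1650x^2 - 3420x + 2702
image of x^7: 7x^7 + 7x^6 + 42x^5 - 630x^4 + 3850x^3 - 11970x^2 + 18914x - 12138
image of x^8: 8x^8 + 8x^7 + 56x^6 - 1008x^5 + 7700x^4 - 31920x^3 + 75656x^2 - 97104x + 52670
the matrix is upper triangular; its diagonal is (0, 1, 2, 3, 4, 5, 6, 7, 8)
for a triangular matrix the eigenvalues are the diagonal entries, with algebraic multiplicity their repetition count


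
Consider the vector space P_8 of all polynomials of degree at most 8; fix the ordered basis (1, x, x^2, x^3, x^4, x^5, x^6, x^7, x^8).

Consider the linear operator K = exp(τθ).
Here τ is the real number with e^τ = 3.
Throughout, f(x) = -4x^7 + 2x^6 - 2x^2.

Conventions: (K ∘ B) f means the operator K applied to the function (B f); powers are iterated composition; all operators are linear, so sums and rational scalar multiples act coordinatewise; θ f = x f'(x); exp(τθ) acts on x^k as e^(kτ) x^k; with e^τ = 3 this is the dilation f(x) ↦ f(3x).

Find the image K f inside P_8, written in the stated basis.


exp(τθ) x^k = e^(kτ) x^k; with e^τ = 3 this sends x^k to 3^k x^k
x^2 ↦ 9 x^2
x^6 ↦ 729 x^6
x^7 ↦ 2187 x^7
applying this coordinatewise to f: exp(τθ) f = -8748x^7 + 1458x^6 - 18x^2

the result is g(x) = -8748x^7 + 1458x^6 - 18x^2


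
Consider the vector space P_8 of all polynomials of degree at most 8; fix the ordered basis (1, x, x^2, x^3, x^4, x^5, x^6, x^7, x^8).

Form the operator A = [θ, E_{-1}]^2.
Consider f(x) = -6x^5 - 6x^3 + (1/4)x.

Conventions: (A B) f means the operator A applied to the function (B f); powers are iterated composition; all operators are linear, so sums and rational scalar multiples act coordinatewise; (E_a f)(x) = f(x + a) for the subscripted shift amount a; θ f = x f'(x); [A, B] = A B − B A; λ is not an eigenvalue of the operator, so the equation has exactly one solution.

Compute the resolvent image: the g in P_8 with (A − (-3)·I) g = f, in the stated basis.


the result is g(x) = -2x^5 + (34/3)x^3 - 80x^2 + (1649/12)x - 8

write g with unknown coordinates in the stated basis and equate coefficients in (A − (-3)·I) g = f
solving from the highest basis element down gives g = -2x^5 + (34/3)x^3 - 80x^2 + (1649/12)x - 8
check: A g = -40x^3 + 240x^2 - 412x + 24
so A g − (-3)·g = -6x^5 - 6x^3 + (1/4)x = f ✓


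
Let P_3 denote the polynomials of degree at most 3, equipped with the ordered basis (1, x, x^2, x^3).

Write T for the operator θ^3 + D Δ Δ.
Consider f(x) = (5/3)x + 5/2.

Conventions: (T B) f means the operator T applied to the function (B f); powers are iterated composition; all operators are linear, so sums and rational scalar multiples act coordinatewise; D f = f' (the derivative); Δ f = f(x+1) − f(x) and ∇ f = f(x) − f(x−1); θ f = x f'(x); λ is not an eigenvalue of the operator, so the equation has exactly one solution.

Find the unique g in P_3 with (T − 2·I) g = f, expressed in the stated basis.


the image equals g(x) = -(5/3)x - 5/4

write g with unknown coordinates in the stated basis and equate coefficients in (T − 2·I) g = f
solving from the highest basis element down gives g = -(5/3)x - 5/4
check: T g = -(5/3)x
so T g − 2·g = (5/3)x + 5/2 = f ✓


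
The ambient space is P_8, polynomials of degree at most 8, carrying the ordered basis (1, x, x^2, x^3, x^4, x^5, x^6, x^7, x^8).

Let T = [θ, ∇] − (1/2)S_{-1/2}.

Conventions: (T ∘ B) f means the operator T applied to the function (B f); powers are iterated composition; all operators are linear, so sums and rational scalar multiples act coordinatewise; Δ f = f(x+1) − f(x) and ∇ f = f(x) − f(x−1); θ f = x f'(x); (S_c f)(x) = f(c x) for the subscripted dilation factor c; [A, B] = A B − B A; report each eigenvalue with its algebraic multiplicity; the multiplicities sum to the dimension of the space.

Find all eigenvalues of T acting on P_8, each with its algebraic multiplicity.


λ = -1/2 (multiplicity 1), λ = -1/8 (multiplicity 1), λ = -1/32 (multiplicity 1), λ = -1/128 (multiplicity 1), λ = -1/512 (multiplicity 1), λ = 1/256 (multiplicity 1), λ = 1/64 (multiplicity 1), λ = 1/16 (multiplicity 1), λ = 1/4 (multiplicity 1)

image of 1: -1/2
image of x: (1/4)x - 1
image of x^2: -(1/8)x^2 - 2x + 2
image of x^3: (1/16)x^3 - 3x^2 + 6x - 3
image of x^4: -(1/32)x^4 - 4x^3 + 12x^2 - 12x + 4
image of x^5: (1/64)x^5 - 5x^4 + 20x^3 - 30x^2 + 20x - 5
image of x^6: -(1/128)x^6 - 6x^5 + 30x^4 - 60x^3 + 60x^2 - 30x + 6
image of x^7: (1/256)x^7 - 7x^6 + 42x^5 - 105x^4 + 140x^3 - 105x^2 + 42x - 7
image of x^8: -(1/512)x^8 - 8x^7 + 56x^6 - 168x^5 + 280x^4 - 280x^3 + 168x^2 - 56x + 8
the matrix is upper triangular; its diagonal is (-1/2, 1/4, -1/8, 1/16, -1/32, 1/64, -1/128, 1/256, -1/512)
for a triangular matrix the eigenvalues are the diagonal entries, with algebraic multiplicity their repetition count


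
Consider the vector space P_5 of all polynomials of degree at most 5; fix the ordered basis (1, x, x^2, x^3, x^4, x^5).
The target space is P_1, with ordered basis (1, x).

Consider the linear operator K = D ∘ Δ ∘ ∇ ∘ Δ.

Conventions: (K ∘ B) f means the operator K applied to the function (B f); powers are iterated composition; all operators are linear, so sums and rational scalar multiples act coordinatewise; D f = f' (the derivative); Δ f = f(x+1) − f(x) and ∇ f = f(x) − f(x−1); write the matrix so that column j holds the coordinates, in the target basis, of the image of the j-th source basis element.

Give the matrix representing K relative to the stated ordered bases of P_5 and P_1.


image of 1: 0
image of x: 0
image of x^2: 0
image of x^3: 0
image of x^4: 24
image of x^5: 120x + 60
each image's coordinates form column j of the matrix

the matrix is [[0, 0, 0, 0, 24, 60]; [0, 0, 0, 0, 0, 120]] (rows listed top to bottom)


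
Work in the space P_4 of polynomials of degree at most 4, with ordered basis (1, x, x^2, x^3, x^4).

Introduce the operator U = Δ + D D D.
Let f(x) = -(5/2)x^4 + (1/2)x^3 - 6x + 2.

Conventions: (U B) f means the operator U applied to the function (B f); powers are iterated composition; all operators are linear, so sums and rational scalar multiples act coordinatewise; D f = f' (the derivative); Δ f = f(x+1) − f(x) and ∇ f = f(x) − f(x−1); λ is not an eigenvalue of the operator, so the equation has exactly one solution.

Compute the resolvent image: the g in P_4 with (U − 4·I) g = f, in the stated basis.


write g with unknown coordinates in the stated basis and equate coefficients in (U − 4·I) g = f
solving from the highest basis element down gives g = (5/8)x^4 + (1/2)x^3 + (21/16)x^2 + (221/32)x + 331/128
check: U g = (5/2)x^3 + (21/4)x^2 + (173/8)x + 395/32
so U g − 4·g = -(5/2)x^4 + (1/2)x^3 - 6x + 2 = f ✓

the image equals g(x) = (5/8)x^4 + (1/2)x^3 + (21/16)x^2 + (221/32)x + 331/128


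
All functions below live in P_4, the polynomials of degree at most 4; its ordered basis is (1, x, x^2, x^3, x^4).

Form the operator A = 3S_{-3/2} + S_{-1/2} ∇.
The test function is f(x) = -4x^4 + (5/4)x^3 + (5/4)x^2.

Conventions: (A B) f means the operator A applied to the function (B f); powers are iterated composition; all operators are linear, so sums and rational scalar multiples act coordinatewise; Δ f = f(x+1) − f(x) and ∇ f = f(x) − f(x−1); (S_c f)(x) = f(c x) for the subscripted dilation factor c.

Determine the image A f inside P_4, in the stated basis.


g(x) = -(243/4)x^4 - (341/32)x^3 + (123/8)x^2 + (69/8)x + 4

S_{-3/2} f = -(81/4)x^4 - (135/32)x^3 + (45/16)x^2
(3S_{-3/2}) f = -(243/4)x^4 - (405/32)x^3 + (135/16)x^2
∇ f = -16x^3 + (111/4)x^2 - (69/4)x + 4
S_{-1/2} ∇ f = 2x^3 + (111/16)x^2 + (69/8)x + 4
(3S_{-3/2} + S_{-1/2} ∇) f = -(243/4)x^4 - (341/32)x^3 + (123/8)x^2 + (69/8)x + 4


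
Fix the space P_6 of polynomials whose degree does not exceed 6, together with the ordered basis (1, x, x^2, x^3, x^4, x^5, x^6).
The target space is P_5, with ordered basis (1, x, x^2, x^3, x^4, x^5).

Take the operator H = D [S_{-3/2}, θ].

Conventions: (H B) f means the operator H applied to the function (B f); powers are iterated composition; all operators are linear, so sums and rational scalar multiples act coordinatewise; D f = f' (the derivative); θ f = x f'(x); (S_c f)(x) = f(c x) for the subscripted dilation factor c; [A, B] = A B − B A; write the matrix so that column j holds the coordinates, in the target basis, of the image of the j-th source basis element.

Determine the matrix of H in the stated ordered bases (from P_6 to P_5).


image of 1: 0
image of x: 0
image of x^2: 0
image of x^3: 0
image of x^4: 0
image of x^5: 0
image of x^6: 0
each image's coordinates form column j of the matrix

the matrix is [[0, 0, 0, 0, 0, 0, 0]; [0, 0, 0, 0, 0, 0, 0]; [0, 0, 0, 0, 0, 0, 0]; [0, 0, 0, 0, 0, 0, 0]; [0, 0, 0, 0, 0, 0, 0]; [0, 0, 0, 0, 0, 0, 0]] (rows listed top to bottom)


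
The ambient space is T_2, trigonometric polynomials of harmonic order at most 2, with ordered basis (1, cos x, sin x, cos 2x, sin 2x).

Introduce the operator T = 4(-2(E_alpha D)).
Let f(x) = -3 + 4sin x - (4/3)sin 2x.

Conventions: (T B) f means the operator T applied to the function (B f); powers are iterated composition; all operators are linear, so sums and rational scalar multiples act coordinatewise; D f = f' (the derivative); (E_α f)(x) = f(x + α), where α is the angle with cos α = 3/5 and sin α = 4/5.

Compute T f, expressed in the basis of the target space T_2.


g(x) = -(96/5)cos x + (128/5)sin x - (448/75)cos 2x - (512/25)sin 2x

D f = 4cos x - (8/3)cos 2x
E_alpha D f = (12/5)cos x - (16/5)sin x + (56/75)cos 2x + (64/25)sin 2x
(-2(E_alpha D)) f = -(24/5)cos x + (32/5)sin x - (112/75)cos 2x - (128/25)sin 2x
(4(-2(E_alpha D))) f = -(96/5)cos x + (128/5)sin x - (448/75)cos 2x - (512/25)sin 2x


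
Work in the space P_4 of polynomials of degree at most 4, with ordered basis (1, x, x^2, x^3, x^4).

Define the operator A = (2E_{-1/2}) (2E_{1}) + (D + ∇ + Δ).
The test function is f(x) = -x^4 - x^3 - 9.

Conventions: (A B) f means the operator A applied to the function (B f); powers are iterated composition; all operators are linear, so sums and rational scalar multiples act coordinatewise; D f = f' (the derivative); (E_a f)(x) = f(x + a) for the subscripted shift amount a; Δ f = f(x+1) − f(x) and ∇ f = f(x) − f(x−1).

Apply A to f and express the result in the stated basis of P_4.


E_{1} f = -x^4 - 5x^3 - 9x^2 - 7x - 11
(2E_{1}) f = -2x^4 - 10x^3 - 18x^2 - 14x - 22
E_{-1/2} (2E_{1}) f = -2x^4 - 6x^3 - 6x^2 - (5/2)x - 147/8
(2E_{-1/2}) (2E_{1}) f = -4x^4 - 12x^3 - 12x^2 - 5x - 147/4
D f = -4x^3 - 3x^2
∇ f = -4x^3 + 3x^2 - x
Δ f = -4x^3 - 9x^2 - 7x - 2
(D + ∇ + Δ) f = -12x^3 - 9x^2 - 8x - 2
((2E_{-1/2}) (2E_{1}) + (D + ∇ + Δ)) f = -4x^4 - 24x^3 - 21x^2 - 13x - 155/4

the result is g(x) = -4x^4 - 24x^3 - 21x^2 - 13x - 155/4


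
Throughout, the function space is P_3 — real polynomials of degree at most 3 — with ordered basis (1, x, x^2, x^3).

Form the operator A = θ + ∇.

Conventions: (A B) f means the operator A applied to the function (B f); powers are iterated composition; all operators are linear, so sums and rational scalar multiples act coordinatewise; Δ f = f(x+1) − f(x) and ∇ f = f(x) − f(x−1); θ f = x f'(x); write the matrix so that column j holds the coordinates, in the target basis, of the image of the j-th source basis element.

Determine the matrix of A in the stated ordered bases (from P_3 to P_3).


image of 1: 0
image of x: x + 1
image of x^2: 2x^2 + 2x - 1
image of x^3: 3x^3 + 3x^2 - 3x + 1
each image's coordinates form column j of the matrix

the matrix is [[0, 1, -1, 1]; [0, 1, 2, -3]; [0, 0, 2, 3]; [0, 0, 0, 3]] (rows listed top to bottom)


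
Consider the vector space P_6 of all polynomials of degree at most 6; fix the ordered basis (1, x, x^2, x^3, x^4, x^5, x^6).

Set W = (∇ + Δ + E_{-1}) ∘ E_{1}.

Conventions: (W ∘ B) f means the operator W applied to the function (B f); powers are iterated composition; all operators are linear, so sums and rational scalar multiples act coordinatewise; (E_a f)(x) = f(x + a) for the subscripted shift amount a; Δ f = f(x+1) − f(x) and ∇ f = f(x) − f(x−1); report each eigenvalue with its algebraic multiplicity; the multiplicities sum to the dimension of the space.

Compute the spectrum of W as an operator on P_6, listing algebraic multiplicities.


λ = 1 (multiplicity 7)

image of 1: 1
image of x: x + 2
image of x^2: x^2 + 4x + 4
image of x^3: x^3 + 6x^2 + 12x + 8
image of x^4: x^4 + 8x^3 + 24x^2 + 32x + 16
image of x^5: x^5 + 10x^4 + 40x^3 + 80x^2 + 80x + 32
image of x^6: x^6 + 12x^5 + 60x^4 + 160x^3 + 240x^2 + 192x + 64
the matrix is upper triangular; its diagonal is (1, 1, 1, 1, 1, 1, 1)
for a triangular matrix the eigenvalues are the diagonal entries, with algebraic multiplicity their repetition count


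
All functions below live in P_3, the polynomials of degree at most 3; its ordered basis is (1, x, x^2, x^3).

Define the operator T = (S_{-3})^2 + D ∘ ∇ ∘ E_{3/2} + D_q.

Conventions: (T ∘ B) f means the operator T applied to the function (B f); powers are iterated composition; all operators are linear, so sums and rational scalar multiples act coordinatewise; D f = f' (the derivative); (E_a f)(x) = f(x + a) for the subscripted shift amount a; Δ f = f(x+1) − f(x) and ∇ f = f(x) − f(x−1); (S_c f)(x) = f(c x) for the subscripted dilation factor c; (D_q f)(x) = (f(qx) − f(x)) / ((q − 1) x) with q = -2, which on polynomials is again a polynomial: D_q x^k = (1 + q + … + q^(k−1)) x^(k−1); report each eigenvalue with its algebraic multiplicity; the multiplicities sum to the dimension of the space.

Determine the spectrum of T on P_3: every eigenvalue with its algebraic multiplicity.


image of 1: 1
image of x: 9x + 1
image of x^2: 81x^2 - x + 2
image of x^3: 729x^3 + 3x^2 + 6x + 6
the matrix is upper triangular; its diagonal is (1, 9, 81, 729)
for a triangular matrix the eigenvalues are the diagonal entries, with algebraic multiplicity their repetition count

λ = 1 (multiplicity 1), λ = 9 (multiplicity 1), λ = 81 (multiplicity 1), λ = 729 (multiplicity 1)


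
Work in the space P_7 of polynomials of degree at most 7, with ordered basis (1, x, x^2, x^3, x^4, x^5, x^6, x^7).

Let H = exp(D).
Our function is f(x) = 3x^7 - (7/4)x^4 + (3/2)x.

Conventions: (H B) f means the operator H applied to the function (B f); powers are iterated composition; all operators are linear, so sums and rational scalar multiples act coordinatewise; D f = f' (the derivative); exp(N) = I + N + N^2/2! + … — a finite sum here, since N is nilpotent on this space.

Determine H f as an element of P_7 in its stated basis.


order-1 term: 21x^6 - 7x^3 + 3/2
order-2 term: 63x^5 - (21/2)x^2
order-3 term: 105x^4 - 7x
order-4 term: 105x^3 - 7/4
order-5 term: 63x^2
order-6 term: 21x
order-7 term: 3
the series for exp(D) f terminates at order 7
exp(D) f = 3x^7 + 21x^6 + 63x^5 + (413/4)x^4 + 98x^3 + (105/2)x^2 + (31/2)x + 11/4

g(x) = 3x^7 + 21x^6 + 63x^5 + (413/4)x^4 + 98x^3 + (105/2)x^2 + (31/2)x + 11/4


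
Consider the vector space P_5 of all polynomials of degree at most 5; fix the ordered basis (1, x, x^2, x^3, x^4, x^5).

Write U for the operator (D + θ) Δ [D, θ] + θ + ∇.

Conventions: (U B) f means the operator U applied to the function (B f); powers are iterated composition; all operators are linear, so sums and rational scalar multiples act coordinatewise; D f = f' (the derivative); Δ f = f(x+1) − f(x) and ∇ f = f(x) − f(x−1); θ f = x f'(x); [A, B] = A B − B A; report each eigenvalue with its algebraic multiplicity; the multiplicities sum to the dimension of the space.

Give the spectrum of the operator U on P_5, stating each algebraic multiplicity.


image of 1: 0
image of x: x + 1
image of x^2: 2x^2 + 2x - 1
image of x^3: 3x^3 + 3x^2 + 3x + 7
image of x^4: 4x^4 + 4x^3 + 18x^2 + 40x + 11
image of x^5: 5x^5 + 5x^4 + 50x^3 + 130x^2 + 75x + 21
the matrix is upper triangular; its diagonal is (0, 1, 2, 3, 4, 5)
for a triangular matrix the eigenvalues are the diagonal entries, with algebraic multiplicity their repetition count

λ = 0 (multiplicity 1), λ = 1 (multiplicity 1), λ = 2 (multiplicity 1), λ = 3 (multiplicity 1), λ = 4 (multiplicity 1), λ = 5 (multiplicity 1)


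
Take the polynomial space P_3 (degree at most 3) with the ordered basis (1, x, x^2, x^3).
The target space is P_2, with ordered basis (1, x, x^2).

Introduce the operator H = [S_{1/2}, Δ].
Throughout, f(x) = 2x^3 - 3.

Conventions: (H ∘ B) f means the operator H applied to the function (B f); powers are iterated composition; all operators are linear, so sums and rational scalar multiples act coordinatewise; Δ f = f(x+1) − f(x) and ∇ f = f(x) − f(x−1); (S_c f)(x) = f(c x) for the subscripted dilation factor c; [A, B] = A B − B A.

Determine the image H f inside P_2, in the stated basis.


Δ f = 6x^2 + 6x + 2
S_{1/2} Δ f = (3/2)x^2 + 3x + 2
S_{1/2} f = (1/4)x^3 - 3
Δ S_{1/2} f = (3/4)x^2 + (3/4)x + 1/4
[S_{1/2}, Δ] f = (3/4)x^2 + (9/4)x + 7/4

the image equals g(x) = (3/4)x^2 + (9/4)x + 7/4


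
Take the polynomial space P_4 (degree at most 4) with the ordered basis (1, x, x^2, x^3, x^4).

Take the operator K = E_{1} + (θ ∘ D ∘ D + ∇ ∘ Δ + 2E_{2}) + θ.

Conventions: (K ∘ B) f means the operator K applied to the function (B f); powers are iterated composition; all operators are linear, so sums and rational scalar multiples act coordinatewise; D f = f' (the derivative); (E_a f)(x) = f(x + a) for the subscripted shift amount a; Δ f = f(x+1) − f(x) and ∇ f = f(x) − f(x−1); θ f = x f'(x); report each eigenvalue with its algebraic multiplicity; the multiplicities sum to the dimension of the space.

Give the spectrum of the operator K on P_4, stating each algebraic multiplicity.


λ = 3 (multiplicity 1), λ = 4 (multiplicity 1), λ = 5 (multiplicity 1), λ = 6 (multiplicity 1), λ = 7 (multiplicity 1)

image of 1: 3
image of x: 4x + 5
image of x^2: 5x^2 + 10x + 11
image of x^3: 6x^3 + 15x^2 + 39x + 17
image of x^4: 7x^4 + 20x^3 + 90x^2 + 68x + 35
the matrix is upper triangular; its diagonal is (3, 4, 5, 6, 7)
for a triangular matrix the eigenvalues are the diagonal entries, with algebraic multiplicity their repetition count


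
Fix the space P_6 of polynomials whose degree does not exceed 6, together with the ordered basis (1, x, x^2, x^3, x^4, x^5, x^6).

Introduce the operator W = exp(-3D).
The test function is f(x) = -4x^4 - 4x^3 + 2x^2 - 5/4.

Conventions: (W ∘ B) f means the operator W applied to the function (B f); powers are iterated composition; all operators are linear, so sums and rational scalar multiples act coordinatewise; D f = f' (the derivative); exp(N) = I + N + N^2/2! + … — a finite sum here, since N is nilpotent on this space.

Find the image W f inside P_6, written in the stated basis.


order-1 term: 48x^3 + 36x^2 - 12x
order-2 term: -216x^2 - 108x + 18
order-3 term: 432x + 108
order-4 term: -324
the series for exp(-3D) f terminates at order 4
exp(-3D) f = -4x^4 + 44x^3 - 178x^2 + 312x - 797/4

g(x) = -4x^4 + 44x^3 - 178x^2 + 312x - 797/4


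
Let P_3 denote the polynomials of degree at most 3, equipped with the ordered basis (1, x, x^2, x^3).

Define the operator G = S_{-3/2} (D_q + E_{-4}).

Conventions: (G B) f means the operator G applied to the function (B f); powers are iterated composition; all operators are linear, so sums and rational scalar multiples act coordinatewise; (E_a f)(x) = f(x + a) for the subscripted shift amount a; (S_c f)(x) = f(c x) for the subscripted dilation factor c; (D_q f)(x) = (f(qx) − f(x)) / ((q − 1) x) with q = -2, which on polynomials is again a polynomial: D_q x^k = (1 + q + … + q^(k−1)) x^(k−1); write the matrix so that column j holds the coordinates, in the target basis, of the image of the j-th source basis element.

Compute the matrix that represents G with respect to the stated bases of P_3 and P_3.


image of 1: 1
image of x: -(3/2)x - 3
image of x^2: (9/4)x^2 + (27/2)x + 16
image of x^3: -(27/8)x^3 - (81/4)x^2 - 72x - 64
each image's coordinates form column j of the matrix

the matrix is [[1, -3, 16, -64]; [0, -3/2, 27/2, -72]; [0, 0, 9/4, -81/4]; [0, 0, 0, -27/8]] (rows listed top to bottom)


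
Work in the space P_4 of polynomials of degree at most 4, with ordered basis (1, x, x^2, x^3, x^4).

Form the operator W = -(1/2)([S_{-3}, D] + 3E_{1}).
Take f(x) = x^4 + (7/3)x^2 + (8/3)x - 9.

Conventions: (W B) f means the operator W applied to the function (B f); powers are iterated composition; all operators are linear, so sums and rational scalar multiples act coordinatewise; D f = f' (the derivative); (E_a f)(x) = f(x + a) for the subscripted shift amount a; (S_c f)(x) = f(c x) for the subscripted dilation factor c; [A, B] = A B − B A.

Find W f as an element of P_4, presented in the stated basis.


D f = 4x^3 + (14/3)x + 8/3
S_{-3} D f = -108x^3 - 14x + 8/3
S_{-3} f = 81x^4 + 21x^2 - 8x - 9
D S_{-3} f = 324x^3 + 42x - 8
[S_{-3}, D] f = -432x^3 - 56x + 32/3
E_{1} f = x^4 + 4x^3 + (25/3)x^2 + (34/3)x - 3
(3E_{1}) f = 3x^4 + 12x^3 + 25x^2 + 34x - 9
([S_{-3}, D] + 3E_{1}) f = 3x^4 - 420x^3 + 25x^2 - 22x + 5/3
(-(1/2)([S_{-3}, D] + 3E_{1})) f = -(3/2)x^4 + 210x^3 - (25/2)x^2 + 11x - 5/6

the image equals g(x) = -(3/2)x^4 + 210x^3 - (25/2)x^2 + 11x - 5/6


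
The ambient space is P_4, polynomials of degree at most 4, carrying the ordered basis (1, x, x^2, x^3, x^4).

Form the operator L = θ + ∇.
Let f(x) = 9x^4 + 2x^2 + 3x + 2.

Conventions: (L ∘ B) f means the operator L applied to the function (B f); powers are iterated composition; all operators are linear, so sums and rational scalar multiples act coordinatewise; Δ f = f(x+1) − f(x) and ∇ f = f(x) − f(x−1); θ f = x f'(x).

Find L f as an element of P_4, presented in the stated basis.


θ f = 36x^4 + 4x^2 + 3x
∇ f = 36x^3 - 54x^2 + 40x - 8
(θ + ∇) f = 36x^4 + 36x^3 - 50x^2 + 43x - 8

the image equals g(x) = 36x^4 + 36x^3 - 50x^2 + 43x - 8


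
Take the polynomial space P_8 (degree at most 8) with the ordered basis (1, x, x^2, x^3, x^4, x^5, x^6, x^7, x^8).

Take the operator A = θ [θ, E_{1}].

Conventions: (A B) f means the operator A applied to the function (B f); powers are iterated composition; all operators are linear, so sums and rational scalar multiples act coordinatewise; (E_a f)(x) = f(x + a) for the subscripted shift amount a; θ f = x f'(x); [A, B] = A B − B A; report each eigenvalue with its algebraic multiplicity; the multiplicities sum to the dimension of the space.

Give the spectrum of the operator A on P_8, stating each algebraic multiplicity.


λ = 0 (multiplicity 9)

image of 1: 0
image of x: 0
image of x^2: -2x
image of x^3: -6x^2 - 6x
image of x^4: -12x^3 - 24x^2 - 12x
image of x^5: -20x^4 - 60x^3 - 60x^2 - 20x
image of x^6: -30x^5 - 120x^4 - 180x^3 - 120x^2 - 30x
image of x^7: -42x^6 - 210x^5 - 420x^4 - 420x^3 - 210x^2 - 42x
image of x^8: -56x^7 - 336x^6 - 840x^5 - 1120x^4 - 840x^3 - 336x^2 - 56x
the matrix is upper triangular; its diagonal is (0, 0, 0, 0, 0, 0, 0, 0, 0)
for a triangular matrix the eigenvalues are the diagonal entries, with algebraic multiplicity their repetition count


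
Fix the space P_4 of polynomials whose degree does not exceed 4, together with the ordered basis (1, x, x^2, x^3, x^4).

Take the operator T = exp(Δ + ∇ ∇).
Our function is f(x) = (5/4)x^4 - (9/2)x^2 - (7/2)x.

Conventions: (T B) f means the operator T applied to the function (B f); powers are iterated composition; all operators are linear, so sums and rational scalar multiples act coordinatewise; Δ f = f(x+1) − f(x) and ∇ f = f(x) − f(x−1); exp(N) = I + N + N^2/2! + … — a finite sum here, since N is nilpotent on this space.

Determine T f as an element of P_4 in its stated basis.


order-1 term: 5x^3 + (45/2)x^2 - 34x + 7/4
order-2 term: (15/2)x^2 + 45x + 17/4
order-3 term: 5x + 45/2
order-4 term: 5/4
the series for exp(Δ + ∇ ∇) f terminates at order 4
exp(Δ + ∇ ∇) f = (5/4)x^4 + 5x^3 + (51/2)x^2 + (25/2)x + 119/4

the result is g(x) = (5/4)x^4 + 5x^3 + (51/2)x^2 + (25/2)x + 119/4


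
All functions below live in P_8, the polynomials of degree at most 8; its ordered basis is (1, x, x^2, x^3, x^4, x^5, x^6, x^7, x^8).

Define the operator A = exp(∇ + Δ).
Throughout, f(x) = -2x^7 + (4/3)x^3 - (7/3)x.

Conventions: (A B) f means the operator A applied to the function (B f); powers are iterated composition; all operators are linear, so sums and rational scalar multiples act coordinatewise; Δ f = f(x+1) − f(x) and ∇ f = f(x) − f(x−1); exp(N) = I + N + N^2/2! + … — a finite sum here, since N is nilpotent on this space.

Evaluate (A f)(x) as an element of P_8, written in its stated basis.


the result is g(x) = -2x^7 - 28x^6 - 168x^5 - 700x^4 - (6716/3)x^3 - 4780x^2 - (18775/3)x - 11842/3

order-1 term: -28x^6 - 140x^4 - 76x^2 - 6
order-2 term: -168x^5 - 1120x^3 - 880x
order-3 term: -560x^4 - 3360x^2 - 4336/3
order-4 term: -1120x^3 - 4480x
order-5 term: -1344x^2 - 2240
order-6 term: -896x
order-7 term: -256
the series for exp(∇ + Δ) f terminates at order 7
exp(∇ + Δ) f = -2x^7 - 28x^6 - 168x^5 - 700x^4 - (6716/3)x^3 - 4780x^2 - (18775/3)x - 11842/3


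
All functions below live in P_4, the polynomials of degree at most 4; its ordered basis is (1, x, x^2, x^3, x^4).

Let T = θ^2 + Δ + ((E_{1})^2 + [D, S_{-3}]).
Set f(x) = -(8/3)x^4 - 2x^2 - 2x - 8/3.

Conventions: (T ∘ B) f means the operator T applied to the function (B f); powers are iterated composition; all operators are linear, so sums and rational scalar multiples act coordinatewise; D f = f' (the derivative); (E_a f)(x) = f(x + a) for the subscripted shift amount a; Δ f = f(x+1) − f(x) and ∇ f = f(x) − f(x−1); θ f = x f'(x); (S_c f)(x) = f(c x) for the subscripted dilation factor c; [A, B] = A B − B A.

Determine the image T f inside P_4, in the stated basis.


θ f = -(32/3)x^4 - 4x^2 - 2x
θ θ f = -(128/3)x^4 - 8x^2 - 2x
Δ f = -(32/3)x^3 - 16x^2 - (44/3)x - 20/3
E_{1} f = -(8/3)x^4 - (32/3)x^3 - 18x^2 - (50/3)x - 28/3
E_{1} E_{1} f = -(8/3)x^4 - (64/3)x^3 - 66x^2 - (286/3)x - 172/3
S_{-3} f = -216x^4 - 18x^2 + 6x - 8/3
D S_{-3} f = -864x^3 - 36x + 6
D f = -(32/3)x^3 - 4x - 2
S_{-3} D f = 288x^3 + 12x - 2
[D, S_{-3}] f = -1152x^3 - 48x + 8
((E_{1})^2 + [D, S_{-3}]) f = -(8/3)x^4 - (3520/3)x^3 - 66x^2 - (430/3)x - 148/3
(θ^2 + Δ + ((E_{1})^2 + [D, S_{-3}])) f = -(136/3)x^4 - 1184x^3 - 90x^2 - 160x - 56

g(x) = -(136/3)x^4 - 1184x^3 - 90x^2 - 160x - 56


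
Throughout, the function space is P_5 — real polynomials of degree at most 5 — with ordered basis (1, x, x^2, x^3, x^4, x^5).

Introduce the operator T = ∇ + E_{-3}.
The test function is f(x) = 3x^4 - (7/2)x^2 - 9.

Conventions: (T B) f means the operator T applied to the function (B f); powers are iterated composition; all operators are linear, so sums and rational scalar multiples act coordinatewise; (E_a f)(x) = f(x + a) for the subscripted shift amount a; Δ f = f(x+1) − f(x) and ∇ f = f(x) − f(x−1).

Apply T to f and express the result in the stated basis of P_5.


∇ f = 12x^3 - 18x^2 + 5x + 1/2
E_{-3} f = 3x^4 - 36x^3 + (317/2)x^2 - 303x + 405/2
(∇ + E_{-3}) f = 3x^4 - 24x^3 + (281/2)x^2 - 298x + 203

g(x) = 3x^4 - 24x^3 + (281/2)x^2 - 298x + 203


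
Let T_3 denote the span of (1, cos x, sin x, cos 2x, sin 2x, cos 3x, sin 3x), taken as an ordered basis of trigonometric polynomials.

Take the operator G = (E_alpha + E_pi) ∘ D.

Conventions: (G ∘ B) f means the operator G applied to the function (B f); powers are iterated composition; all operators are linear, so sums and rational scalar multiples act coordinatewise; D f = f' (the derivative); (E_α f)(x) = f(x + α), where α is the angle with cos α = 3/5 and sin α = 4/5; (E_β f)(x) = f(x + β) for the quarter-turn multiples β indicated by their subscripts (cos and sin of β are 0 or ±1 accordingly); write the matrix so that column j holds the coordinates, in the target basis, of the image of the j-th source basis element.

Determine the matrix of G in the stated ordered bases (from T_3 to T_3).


the matrix is [[0, 0, 0, 0, 0, 0, 0]; [0, -4/5, -2/5, 0, 0, 0, 0]; [0, 2/5, -4/5, 0, 0, 0, 0]; [0, 0, 0, -48/25, 36/25, 0, 0]; [0, 0, 0, -36/25, -48/25, 0, 0]; [0, 0, 0, 0, 0, -132/125, -726/125]; [0, 0, 0, 0, 0, 726/125, -132/125]] (rows listed top to bottom)

image of 1: 0
image of cos x: -(4/5)cos x + (2/5)sin x
image of sin x: -(2/5)cos x - (4/5)sin x
image of cos 2x: -(48/25)cos 2x - (36/25)sin 2x
image of sin 2x: (36/25)cos 2x - (48/25)sin 2x
image of cos 3x: -(132/125)cos 3x + (726/125)sin 3x
image of sin 3x: -(726/125)cos 3x - (132/125)sin 3x
each image's coordinates form column j of the matrix


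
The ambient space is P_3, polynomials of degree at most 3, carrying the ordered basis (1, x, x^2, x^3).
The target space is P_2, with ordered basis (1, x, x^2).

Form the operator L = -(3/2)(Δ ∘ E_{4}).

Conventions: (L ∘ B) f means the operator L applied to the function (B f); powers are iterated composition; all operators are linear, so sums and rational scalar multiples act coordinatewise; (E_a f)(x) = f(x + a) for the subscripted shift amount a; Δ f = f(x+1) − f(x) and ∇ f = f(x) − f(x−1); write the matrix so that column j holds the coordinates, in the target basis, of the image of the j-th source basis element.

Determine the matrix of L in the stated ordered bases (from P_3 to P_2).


the matrix is [[0, -3/2, -27/2, -183/2]; [0, 0, -3, -81/2]; [0, 0, 0, -9/2]] (rows listed top to bottom)

image of 1: 0
image of x: -3/2
image of x^2: -3x - 27/2
image of x^3: -(9/2)x^2 - (81/2)x - 183/2
each image's coordinates form column j of the matrix


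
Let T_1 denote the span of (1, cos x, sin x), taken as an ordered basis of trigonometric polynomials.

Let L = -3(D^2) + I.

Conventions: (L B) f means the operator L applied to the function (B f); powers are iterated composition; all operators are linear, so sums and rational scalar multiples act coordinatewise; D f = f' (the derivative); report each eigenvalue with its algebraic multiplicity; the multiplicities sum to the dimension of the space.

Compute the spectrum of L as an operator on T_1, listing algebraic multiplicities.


λ = 1 (multiplicity 1), λ = 4 (multiplicity 2)

image of 1: 1
image of cos x: 4cos x
image of sin x: 4sin x
the matrix is diagonal; its diagonal is (1, 4, 4)
for a triangular matrix the eigenvalues are the diagonal entries, with algebraic multiplicity their repetition count


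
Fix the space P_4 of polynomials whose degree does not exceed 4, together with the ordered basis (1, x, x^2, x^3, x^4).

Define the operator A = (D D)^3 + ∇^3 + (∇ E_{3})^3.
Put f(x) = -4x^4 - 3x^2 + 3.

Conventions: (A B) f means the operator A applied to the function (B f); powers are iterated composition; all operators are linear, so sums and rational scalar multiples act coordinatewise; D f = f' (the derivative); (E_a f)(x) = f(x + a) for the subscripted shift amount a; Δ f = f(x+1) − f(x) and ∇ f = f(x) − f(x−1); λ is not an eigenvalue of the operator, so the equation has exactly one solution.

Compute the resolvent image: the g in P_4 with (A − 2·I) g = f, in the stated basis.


the result is g(x) = 2x^4 + (3/2)x^2 + 48x + 285/2

write g with unknown coordinates in the stated basis and equate coefficients in (A − 2·I) g = f
solving from the highest basis element down gives g = 2x^4 + (3/2)x^2 + 48x + 285/2
check: A g = 96x + 288
so A g − 2·g = -4x^4 - 3x^2 + 3 = f ✓


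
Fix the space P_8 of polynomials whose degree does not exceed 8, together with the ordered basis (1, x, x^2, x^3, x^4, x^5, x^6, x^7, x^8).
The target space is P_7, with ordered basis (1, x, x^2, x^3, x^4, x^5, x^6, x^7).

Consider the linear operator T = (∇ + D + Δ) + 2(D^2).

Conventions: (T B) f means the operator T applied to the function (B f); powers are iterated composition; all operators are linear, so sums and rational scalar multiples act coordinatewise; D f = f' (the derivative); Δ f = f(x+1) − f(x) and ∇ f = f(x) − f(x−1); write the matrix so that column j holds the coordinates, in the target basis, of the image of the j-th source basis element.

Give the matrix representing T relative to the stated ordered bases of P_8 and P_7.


the matrix is [[0, 3, 4, 2, 0, 2, 0, 2, 0]; [0, 0, 6, 12, 8, 0, 12, 0, 16]; [0, 0, 0, 9, 24, 20, 0, 42, 0]; [0, 0, 0, 0, 12, 40, 40, 0, 112]; [0, 0, 0, 0, 0, 15, 60, 70, 0]; [0, 0, 0, 0, 0, 0, 18, 84, 112]; [0, 0, 0, 0, 0, 0, 0, 21, 112]; [0, 0, 0, 0, 0, 0, 0, 0, 24]] (rows listed top to bottom)

image of 1: 0
image of x: 3
image of x^2: 6x + 4
image of x^3: 9x^2 + 12x + 2
image of x^4: 12x^3 + 24x^2 + 8x
image of x^5: 15x^4 + 40x^3 + 20x^2 + 2
image of x^6: 18x^5 + 60x^4 + 40x^3 + 12x
image of x^7: 21x^6 + 84x^5 + 70x^4 + 42x^2 + 2
image of x^8: 24x^7 + 112x^6 + 112x^5 + 112x^3 + 16x
each image's coordinates form column j of the matrix


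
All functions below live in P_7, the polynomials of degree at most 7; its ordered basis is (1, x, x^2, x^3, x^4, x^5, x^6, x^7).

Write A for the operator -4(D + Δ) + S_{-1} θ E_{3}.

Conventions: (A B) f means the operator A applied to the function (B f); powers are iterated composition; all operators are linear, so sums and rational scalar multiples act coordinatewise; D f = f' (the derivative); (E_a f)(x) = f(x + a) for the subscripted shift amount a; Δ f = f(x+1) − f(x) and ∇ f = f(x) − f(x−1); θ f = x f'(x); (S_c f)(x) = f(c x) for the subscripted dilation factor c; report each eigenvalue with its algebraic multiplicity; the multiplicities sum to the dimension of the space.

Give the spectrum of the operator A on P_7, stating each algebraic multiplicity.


image of 1: 0
image of x: -x - 8
image of x^2: 2x^2 - 22x - 4
image of x^3: -3x^3 - 6x^2 - 39x - 4
image of x^4: 4x^4 - 68x^3 + 84x^2 - 124x - 4
image of x^5: -5x^5 + 20x^4 - 310x^3 + 500x^2 - 425x - 4
image of x^6: 6x^6 - 138x^5 + 480x^4 - 1700x^3 + 2370x^2 - 1482x - 4
image of x^7: -7x^7 + 70x^6 - 1029x^5 + 3640x^4 - 8645x^3 + 10122x^2 - 5131x - 4
the matrix is upper triangular; its diagonal is (0, -1, 2, -3, 4, -5, 6, -7)
for a triangular matrix the eigenvalues are the diagonal entries, with algebraic multiplicity their repetition count

λ = -7 (multiplicity 1), λ = -5 (multiplicity 1), λ = -3 (multiplicity 1), λ = -1 (multiplicity 1), λ = 0 (multiplicity 1), λ = 2 (multiplicity 1), λ = 4 (multiplicity 1), λ = 6 (multiplicity 1)
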